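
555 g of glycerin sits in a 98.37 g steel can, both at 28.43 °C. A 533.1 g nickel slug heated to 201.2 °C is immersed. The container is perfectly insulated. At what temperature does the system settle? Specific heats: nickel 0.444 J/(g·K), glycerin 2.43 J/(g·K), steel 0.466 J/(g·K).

T_f ≈ 53.5 °C

Setting the total heat transfer to zero:
533.1*0.444*(T − 201.2) + 555*2.43*(T − 28.43) + 98.37*0.466*(T − 28.43) = 0
236.7(T − 201.2) + 1348.7(T − 28.43) + 45.84(T − 28.43) = 0
1631.2 T = 87269
T = 87269 / 1631.2 = 53.5 °C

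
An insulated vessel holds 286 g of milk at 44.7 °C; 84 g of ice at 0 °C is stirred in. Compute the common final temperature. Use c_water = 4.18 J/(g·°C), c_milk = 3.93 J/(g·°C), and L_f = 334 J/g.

T_f ≈ 15.0 °C

Sum of m c ΔT and latent-heat terms is zero:
fusion: m_ice L_f = 84·334 = 28056
  warm the meltwater: 351.12 T
  milk: 1124(T − 44.7)
1475.1 T = 50242 − 28056 = 22186
T ≈ 15.04 °C (positive, so assuming full melt was valid).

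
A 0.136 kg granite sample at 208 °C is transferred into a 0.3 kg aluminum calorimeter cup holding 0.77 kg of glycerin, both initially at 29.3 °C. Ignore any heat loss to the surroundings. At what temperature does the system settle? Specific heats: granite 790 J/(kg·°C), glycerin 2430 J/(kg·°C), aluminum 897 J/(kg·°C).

Energy conservation, ΣQ = 0:
0.136×790×(T − 208) + 0.77×2430×(T − 29.3) + 0.3×897×(T − 29.3) = 0
107.44(T − 208) + 1871.1(T − 29.3) + 269.1(T − 29.3) = 0
(107.44 + 1871.1 + 269.1) T = 107.44×208 + 1871.1×29.3 + 269.1×29.3
T = 85055 / 2247.6 = 37.8 °C

T_f ≈ 37.8 °C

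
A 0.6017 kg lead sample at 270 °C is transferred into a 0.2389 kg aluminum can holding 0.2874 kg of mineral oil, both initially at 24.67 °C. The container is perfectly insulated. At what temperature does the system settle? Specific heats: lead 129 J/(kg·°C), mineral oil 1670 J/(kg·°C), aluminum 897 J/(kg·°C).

T_f ≈ 49.3 °C

Taking heat into each body as positive, Σ m c ΔT = 0:
0.6017*129*(T − 270) + 0.2874*1670*(T − 24.67) + 0.2389*897*(T − 24.67) = 0
77.62(T − 270) + 479.96(T − 24.67) + 214.29(T − 24.67) = 0
771.87 T = 38084
T = 38084/771.87 ≈ 49.34 °C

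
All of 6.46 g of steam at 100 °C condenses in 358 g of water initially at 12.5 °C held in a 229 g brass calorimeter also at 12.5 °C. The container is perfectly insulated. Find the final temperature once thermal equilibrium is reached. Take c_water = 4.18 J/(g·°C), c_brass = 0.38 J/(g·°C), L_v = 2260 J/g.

Energy balance with sensible and latent terms:
steam→water at 100 °C releases m L_v = 6.46×2260 = 14600
  condensed water 100 °C→T: 27(T − 100)
  original water: 1496.4(T − 12.5)
  cup: 87.02(T − 12.5)
1610.5 T = 14600 + 2700.3 + 19793 = 37093
T ≈ 23.03 °C (< 100 °C, so full condensation is consistent).

T_f ≈ 23.0 °C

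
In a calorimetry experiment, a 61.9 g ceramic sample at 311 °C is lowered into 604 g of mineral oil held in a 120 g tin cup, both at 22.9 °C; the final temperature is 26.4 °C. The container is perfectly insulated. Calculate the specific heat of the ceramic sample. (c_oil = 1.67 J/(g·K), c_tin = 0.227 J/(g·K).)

Conservation of energy gives ΣQ = 0:
61.9·c·(26.4 − 311) + 604·1.67·(26.4 − 22.9) + 120·0.227·(26.4 − 22.9) = 0
-17617 c = -3625.7
c = -3625.7/-17617 ≈ 0.2058 J/(g·K)

c ≈ 0.206 J/(g·K)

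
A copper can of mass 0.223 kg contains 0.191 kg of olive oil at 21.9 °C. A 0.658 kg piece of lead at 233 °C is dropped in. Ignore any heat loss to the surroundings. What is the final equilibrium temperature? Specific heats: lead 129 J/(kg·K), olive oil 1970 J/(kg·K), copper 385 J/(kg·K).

Setting the total heat transfer to zero:
0.658·129·(T − 233) + 0.191·1970·(T − 21.9) + 0.223·385·(T − 21.9) = 0
84.88(T − 233) + 376.27(T − 21.9) + 85.86(T − 21.9) = 0
(84.88 + 376.27 + 85.86) T = 84.88·233 + 376.27·21.9 + 85.86·21.9
T ≈ 54.66 °C

T_f ≈ 54.7 °C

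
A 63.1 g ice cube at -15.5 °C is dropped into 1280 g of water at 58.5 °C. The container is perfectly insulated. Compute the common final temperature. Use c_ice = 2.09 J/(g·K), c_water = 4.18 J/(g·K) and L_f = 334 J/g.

T_f ≈ 51.6 °C

Setting the total heat transfer to zero:
ice -15.5→0 °C: 63.1×2.09×15.5 = 2044.1; latent heat to melt: 63.1×334 = 21075; warm the meltwater: 263.76 T; water cools: 1280×4.18×(T − 58.5) = 5350.4(T − 58.5)
5614.2 T = 312998 − 23120 = 289879
T ≈ 51.63 °C. Since T > 0 °C, the all-ice-melts assumption holds.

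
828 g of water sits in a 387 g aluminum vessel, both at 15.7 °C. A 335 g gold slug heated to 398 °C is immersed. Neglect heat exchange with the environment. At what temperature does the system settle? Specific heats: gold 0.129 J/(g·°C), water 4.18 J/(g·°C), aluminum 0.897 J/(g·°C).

T_f ≈ 20.0 °C

Taking heat into each body as positive, Σ m c ΔT = 0:
335×0.129×(T − 398) + 828×4.18×(T − 15.7) + 387×0.897×(T − 15.7) = 0
43.22(T − 398) + 3461(T − 15.7) + 347.14(T − 15.7) = 0
(43.22 + 3461 + 347.14) T = 43.22×398 + 3461×15.7 + 347.14×15.7
T = 76988/3851.4 ≈ 19.99 °C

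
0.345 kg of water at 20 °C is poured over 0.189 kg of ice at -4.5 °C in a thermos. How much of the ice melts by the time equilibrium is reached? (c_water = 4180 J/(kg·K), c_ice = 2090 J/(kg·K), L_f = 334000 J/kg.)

m_melted ≈ 0.081 kg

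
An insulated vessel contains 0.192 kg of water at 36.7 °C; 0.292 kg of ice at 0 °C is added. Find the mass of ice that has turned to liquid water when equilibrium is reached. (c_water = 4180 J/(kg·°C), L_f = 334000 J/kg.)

m_melted ≈ 0.0882 kg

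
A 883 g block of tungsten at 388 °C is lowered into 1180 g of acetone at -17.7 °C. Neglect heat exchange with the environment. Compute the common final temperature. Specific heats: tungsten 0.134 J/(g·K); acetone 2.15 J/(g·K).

T_f ≈ 0.4 °C

Set heat shed by the hot body equal to heat absorbed by the cold body:
883×0.134×(388 − T) = 1180×2.15×(T − (-17.7))
118.32(388 − T) = 2537(T − (-17.7))
2655.3 T = 1004  ⇒  T ≈ 0.38 °C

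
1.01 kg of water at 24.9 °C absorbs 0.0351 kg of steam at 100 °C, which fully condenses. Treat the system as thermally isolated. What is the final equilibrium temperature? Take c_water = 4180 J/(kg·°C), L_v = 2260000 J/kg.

Energy balance with sensible and latent terms:
latent heat released on condensation: 0.0351·2260000 = 79326
  condensate cools 100→T: 0.0351·4180·(T − 100) = 146.72(T − 100)
  water warms: 1.01·4180·(T − 24.9) = 4221.8(T − 24.9)
4368.5 T = 79326 + 14672 + 105123 = 199121
T ≈ 45.58 °C, under the boiling point, so the assumption holds.

T_f ≈ 45.6 °C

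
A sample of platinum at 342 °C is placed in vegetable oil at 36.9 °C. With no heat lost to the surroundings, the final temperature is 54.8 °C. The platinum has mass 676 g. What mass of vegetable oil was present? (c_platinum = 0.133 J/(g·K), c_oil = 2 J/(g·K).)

Let T be the final temperature. ΣQ_i = 0:
676×0.133×(54.8 − 342) + m×2×(54.8 − 36.9) = 0
35.8 m = 25822
m = 25822/35.8 ≈ 721.3 g

m ≈ 721 g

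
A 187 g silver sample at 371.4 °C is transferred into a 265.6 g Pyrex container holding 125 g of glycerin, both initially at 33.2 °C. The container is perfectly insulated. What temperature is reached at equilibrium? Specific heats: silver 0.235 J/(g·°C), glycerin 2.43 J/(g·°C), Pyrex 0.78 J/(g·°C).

T_f ≈ 60.0 °C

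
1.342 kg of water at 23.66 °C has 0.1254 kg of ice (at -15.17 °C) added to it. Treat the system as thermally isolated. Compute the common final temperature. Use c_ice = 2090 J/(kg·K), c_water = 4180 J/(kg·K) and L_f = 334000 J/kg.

T_f ≈ 14.2 °C

Conservation of energy gives ΣQ = 0:
warm ice to 0 °C: 0.1254×2090×(0 − (-15.17)) = 3975.8
  fusion: m_ice L_f = 0.1254×334000 = 41884
  meltwater 0→T: 0.1254×4180×T = 524.17 T
  water: 5609.6(T − 23.66)
6133.7 T = 132722 − 45859 = 86863
T ≈ 14.16 °C. Since T > 0 °C, the all-ice-melts assumption holds.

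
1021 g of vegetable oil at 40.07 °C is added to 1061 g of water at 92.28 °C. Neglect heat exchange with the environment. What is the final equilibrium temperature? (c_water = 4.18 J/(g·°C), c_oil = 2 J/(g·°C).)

T_f ≈ 75.8 °C

With ΣQ=0 the equilibrium temperature is the m·c-weighted mean:
T_f = (4435*92.28 + 2042*40.07) / (4435 + 2042)
    = 491083 / 6477 ≈ 75.82 °C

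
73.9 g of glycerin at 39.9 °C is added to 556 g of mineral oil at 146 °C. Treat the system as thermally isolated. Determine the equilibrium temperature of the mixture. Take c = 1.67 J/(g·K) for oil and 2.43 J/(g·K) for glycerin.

With ΣQ=0 the equilibrium temperature is the m·c-weighted mean:
T_f = (928.52·146 + 179.58·39.9) / (928.52 + 179.58)
    = 142729 / 1108.1 ≈ 128.81 °C

T_f ≈ 128.8 °C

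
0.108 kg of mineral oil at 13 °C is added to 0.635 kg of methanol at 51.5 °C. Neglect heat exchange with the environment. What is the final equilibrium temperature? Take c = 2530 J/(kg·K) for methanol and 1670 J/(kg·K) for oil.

Taking heat into each body as positive, Σ m c ΔT = 0:
0.635×2530×(T − 51.5) + 0.108×1670×(T − 13) = 0
(1606.5 + 180.36) T = 1606.5×51.5 + 180.36×13
T = 85082/1786.9 ≈ 47.61 °C

T_f ≈ 47.6 °C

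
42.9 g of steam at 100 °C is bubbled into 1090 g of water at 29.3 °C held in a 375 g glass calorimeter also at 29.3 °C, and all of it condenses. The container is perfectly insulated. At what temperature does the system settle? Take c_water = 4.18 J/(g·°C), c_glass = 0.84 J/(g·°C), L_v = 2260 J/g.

T_f ≈ 51.0 °C

Let T be the final temperature. ΣQ_i = 0:
condense steam: −42.9×2260 = −96954
  condensed water 100 °C→T: 179.32(T − 100)
  water warms: 1090×4.18×(T − 29.3) = 4556.2(T − 29.3)
  cup: 315(T − 29.3)
5050.5 T = 96954 + 17932 + 142726 = 257612
T ≈ 51.01 °C — below 100 °C, confirming all the steam condensed.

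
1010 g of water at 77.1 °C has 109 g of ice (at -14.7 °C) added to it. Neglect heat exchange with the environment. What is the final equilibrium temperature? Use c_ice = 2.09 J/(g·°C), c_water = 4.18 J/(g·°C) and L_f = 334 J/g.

Net heat exchanged in the isolated system is zero:
ice -14.7→0 °C: 109·2.09·14.7 = 3348.8
  fusion: m_ice L_f = 109·334 = 36406
  warm the meltwater: 455.62 T
  water: 4221.8(T − 77.1)
4677.4 T = 325501 − 39755 = 285746
T ≈ 61.09 °C (positive, so assuming full melt was valid).

T_f ≈ 61.1 °C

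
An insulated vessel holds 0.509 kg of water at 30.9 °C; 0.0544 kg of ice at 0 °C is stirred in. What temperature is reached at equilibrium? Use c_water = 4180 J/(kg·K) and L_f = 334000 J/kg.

T_f ≈ 20.2 °C

Taking heat into each body as positive, Σ m c ΔT = 0:
fusion: m_ice L_f = 0.0544×334000 = 18170; warm the meltwater: 227.39 T; water cools: 0.509×4180×(T − 30.9) = 2127.6(T − 30.9)
2355 T = 65743 − 18170 = 47574
T ≈ 20.20 °C. Since T > 0 °C, the all-ice-melts assumption holds.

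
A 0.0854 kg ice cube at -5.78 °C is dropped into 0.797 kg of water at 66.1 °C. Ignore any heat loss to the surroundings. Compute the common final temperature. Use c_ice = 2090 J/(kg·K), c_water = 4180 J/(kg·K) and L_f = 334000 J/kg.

T_f ≈ 51.7 °C

Taking heat into each body as positive, Σ m c ΔT = 0:
ice -5.78→0 °C: 0.0854·2090·5.78 = 1031.6
  melt ice: 0.0854·334000 = 28524
  warm the meltwater: 356.97 T
  water cools: 0.797·4180·(T − 66.1) = 3331.5(T − 66.1)
3688.4 T = 220210 − 29555 = 190654
T ≈ 51.69 °C — above 0 °C, consistent with complete melting.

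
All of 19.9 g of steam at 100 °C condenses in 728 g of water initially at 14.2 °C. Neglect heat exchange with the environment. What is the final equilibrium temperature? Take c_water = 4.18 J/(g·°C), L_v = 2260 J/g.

Energy balance with sensible and latent terms:
steam→water at 100 °C releases m L_v = 19.9×2260 = 44974; condensate cools 100→T: 19.9×4.18×(T − 100) = 83.18(T − 100); water warms: 728×4.18×(T − 14.2) = 3043(T − 14.2)
3126.2 T = 44974 + 8318.2 + 43211 = 96503
T ≈ 30.87 °C (< 100 °C, so full condensation is consistent).

T_f ≈ 30.9 °C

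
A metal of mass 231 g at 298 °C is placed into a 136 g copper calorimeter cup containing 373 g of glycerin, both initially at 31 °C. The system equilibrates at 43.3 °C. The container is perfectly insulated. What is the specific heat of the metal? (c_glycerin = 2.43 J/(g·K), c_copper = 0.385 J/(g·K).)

Setting the total heat transfer to zero:
231×c×(43.3 − 298) + 373×2.43×(43.3 − 31) + 136×0.385×(43.3 − 31) = 0
-58836 c = -11793
c = -11793/-58836 ≈ 0.2004 J/(g·K)

c ≈ 0.2 J/(g·K)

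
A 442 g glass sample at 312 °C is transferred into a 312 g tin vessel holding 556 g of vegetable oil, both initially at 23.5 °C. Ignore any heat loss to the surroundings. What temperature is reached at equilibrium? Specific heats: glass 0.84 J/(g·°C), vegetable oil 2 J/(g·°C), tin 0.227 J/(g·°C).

T_f is the heat-capacity-weighted average of the initial temperatures:
T_f = (371.28×312 + 1112×23.5 + 70.82×23.5) / (371.28 + 1112 + 70.82)
    = 143636 / 1554.1 ≈ 92.42 °C

T_f ≈ 92.4 °C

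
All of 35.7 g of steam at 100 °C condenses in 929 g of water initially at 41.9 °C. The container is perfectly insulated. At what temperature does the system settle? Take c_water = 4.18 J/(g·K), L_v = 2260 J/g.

T_f ≈ 64.1 °C

Energy conservation, ΣQ = 0:
condense steam: −35.7×2260 = −80682; condensate cools 100→T: 35.7×4.18×(T − 100) = 149.23(T − 100); water warms: 929×4.18×(T − 41.9) = 3883.2(T − 41.9)
4032.4 T = 80682 + 14923 + 162707 = 258312
T ≈ 64.06 °C — below 100 °C, confirming all the steam condensed.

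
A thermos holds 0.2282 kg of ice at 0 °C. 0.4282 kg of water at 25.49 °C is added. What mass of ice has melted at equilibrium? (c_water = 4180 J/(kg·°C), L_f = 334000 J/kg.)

m_melted ≈ 0.137 kg

Heat available from the water dropping to 0 °C: 0.4282×4180×25.49 = 45624 J.
Fully melting the ice requires m_ice L_f = 0.2282×334000 = 76219 J.
That's not enough to melt it all — equilibrium is at 0 °C with ice remaining.
m_melted×334000 = 45624  ⇒  m_melted ≈ 0.1366 kg.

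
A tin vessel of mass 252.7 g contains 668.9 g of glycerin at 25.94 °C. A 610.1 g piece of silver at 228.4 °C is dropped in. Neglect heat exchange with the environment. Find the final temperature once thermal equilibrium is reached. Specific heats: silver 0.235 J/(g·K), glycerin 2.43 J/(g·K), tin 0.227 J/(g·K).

T_f ≈ 41.8 °C

Let T be the final temperature. ΣQ_i = 0:
610.1*0.235*(T − 228.4) + 668.9*2.43*(T − 25.94) + 252.7*0.227*(T − 25.94) = 0
(143.37 + 1625.4 + 57.36) T = 143.37*228.4 + 1625.4*25.94 + 57.36*25.94
T ≈ 41.84 °C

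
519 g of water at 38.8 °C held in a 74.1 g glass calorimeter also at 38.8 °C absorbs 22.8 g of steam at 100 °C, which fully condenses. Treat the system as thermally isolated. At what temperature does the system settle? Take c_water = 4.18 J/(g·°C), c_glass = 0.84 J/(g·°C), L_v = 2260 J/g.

T_f ≈ 63.5 °C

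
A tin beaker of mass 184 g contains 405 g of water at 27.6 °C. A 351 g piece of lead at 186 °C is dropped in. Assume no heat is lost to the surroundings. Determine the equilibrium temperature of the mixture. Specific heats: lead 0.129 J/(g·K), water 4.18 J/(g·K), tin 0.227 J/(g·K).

T_f ≈ 31.6 °C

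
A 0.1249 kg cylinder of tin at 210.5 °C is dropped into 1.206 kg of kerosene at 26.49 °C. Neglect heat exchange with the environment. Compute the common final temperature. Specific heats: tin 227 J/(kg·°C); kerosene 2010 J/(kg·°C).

Conservation of energy gives ΣQ = 0:
0.1249*227*(T − 210.5) + 1.206*2010*(T − 26.49) = 0
28.35(T − 210.5) + 2424.1(T − 26.49) = 0
2452.4 T = 70182
T = 70182 / 2452.4 = 28.6 °C

T_f ≈ 28.6 °C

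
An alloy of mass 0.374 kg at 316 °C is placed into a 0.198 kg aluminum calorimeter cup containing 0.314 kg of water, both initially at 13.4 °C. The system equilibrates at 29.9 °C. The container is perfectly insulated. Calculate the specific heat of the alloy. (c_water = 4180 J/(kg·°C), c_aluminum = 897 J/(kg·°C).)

Setting the total heat transfer to zero:
0.374×c×(29.9 − 316) + 0.314×4180×(29.9 − 13.4) + 0.198×897×(29.9 − 13.4) = 0
-107 c = -24587
c = -24587/-107 ≈ 229.8 J/(kg·°C)

c ≈ 230 J/(kg·°C)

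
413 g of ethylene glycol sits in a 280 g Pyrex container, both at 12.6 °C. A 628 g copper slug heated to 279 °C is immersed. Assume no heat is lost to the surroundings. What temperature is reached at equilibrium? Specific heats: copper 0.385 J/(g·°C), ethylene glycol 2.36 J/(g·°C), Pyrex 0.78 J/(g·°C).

T_f ≈ 57.5 °C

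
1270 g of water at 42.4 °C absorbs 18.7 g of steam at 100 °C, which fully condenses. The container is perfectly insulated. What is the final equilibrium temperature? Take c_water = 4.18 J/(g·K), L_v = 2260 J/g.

T_f ≈ 51.1 °C

Sum of m c ΔT and latent-heat terms is zero:
condense steam: −18.7×2260 = −42262; condensed water 100 °C→T: 78.17(T − 100); water warms: 1270×4.18×(T − 42.4) = 5308.6(T − 42.4)
5386.8 T = 42262 + 7816.6 + 225085 = 275163
T ≈ 51.08 °C (< 100 °C, so full condensation is consistent).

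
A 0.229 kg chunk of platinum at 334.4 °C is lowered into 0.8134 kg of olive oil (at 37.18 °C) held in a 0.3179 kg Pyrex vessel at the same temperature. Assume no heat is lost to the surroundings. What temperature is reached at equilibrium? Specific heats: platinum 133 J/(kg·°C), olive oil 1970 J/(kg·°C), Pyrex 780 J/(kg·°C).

T_f ≈ 42.0 °C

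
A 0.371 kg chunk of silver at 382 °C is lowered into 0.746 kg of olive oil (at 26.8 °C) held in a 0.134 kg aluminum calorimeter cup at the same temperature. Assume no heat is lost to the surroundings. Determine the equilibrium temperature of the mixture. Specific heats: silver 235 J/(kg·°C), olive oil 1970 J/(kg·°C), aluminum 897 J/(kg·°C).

Heat gained plus heat lost sum to zero:
0.371*235*(T − 382) + 0.746*1970*(T − 26.8) + 0.134*897*(T − 26.8) = 0
(87.19 + 1469.6 + 120.2) T = 87.19*382 + 1469.6*26.8 + 120.2*26.8
T ≈ 45.27 °C

T_f ≈ 45.3 °C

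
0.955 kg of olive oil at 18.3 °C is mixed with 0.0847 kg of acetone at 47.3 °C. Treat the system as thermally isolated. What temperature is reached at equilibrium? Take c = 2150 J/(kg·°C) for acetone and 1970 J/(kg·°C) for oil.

T_f ≈ 20.9 °C

T_f is the heat-capacity-weighted average of the initial temperatures:
T_f = (182.1×47.3 + 1881.3×18.3) / (182.1 + 1881.3)
    = 43042 / 2063.5 ≈ 20.86 °C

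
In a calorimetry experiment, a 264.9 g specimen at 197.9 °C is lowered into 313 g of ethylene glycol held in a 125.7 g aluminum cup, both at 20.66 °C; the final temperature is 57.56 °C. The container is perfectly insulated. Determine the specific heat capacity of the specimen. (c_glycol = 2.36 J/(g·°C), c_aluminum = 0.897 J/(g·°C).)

c ≈ 0.845 J/(g·°C)

Energy conservation, ΣQ = 0:
264.9×c×(57.56 − 197.9) + 313×2.36×(57.56 − 20.66) + 125.7×0.897×(57.56 − 20.66) = 0
-37176 c = -31418
c = -31418/-37176 ≈ 0.8451 J/(g·°C)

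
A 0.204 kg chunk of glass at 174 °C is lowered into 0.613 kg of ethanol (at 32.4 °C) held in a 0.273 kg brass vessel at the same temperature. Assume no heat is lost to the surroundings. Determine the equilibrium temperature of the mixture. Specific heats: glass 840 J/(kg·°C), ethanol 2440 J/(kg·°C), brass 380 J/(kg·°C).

Taking heat into each body as positive, Σ m c ΔT = 0:
0.204·840·(T − 174) + 0.613·2440·(T − 32.4) + 0.273·380·(T − 32.4) = 0
1770.8 T = 81639
T ≈ 46.10 °C

T_f ≈ 46.1 °C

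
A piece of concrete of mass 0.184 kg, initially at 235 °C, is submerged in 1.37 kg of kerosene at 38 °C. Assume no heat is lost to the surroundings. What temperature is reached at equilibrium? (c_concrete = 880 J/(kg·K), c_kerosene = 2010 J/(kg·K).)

T_f ≈ 48.9 °C

Energy conservation, ΣQ = 0:
0.184*880*(T − 235) + 1.37*2010*(T − 38) = 0
161.92(T − 235) + 2753.7(T − 38) = 0
(161.92 + 2753.7) T = 161.92*235 + 2753.7*38
T ≈ 48.94 °C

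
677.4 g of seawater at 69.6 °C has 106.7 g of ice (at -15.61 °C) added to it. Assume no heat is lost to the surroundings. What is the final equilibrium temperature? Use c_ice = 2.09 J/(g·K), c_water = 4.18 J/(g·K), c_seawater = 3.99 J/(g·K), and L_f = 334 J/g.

Conservation of energy gives ΣQ = 0:
ice -15.61→0 °C: 106.7·2.09·15.61 = 3481.1; fusion: m_ice L_f = 106.7·334 = 35638; warm the meltwater: 446.01 T; seawater cools: 677.4·3.99·(T − 69.6) = 2702.8(T − 69.6)
3148.8 T = 188117 − 39119 = 148998
T ≈ 47.32 °C. Since T > 0 °C, the all-ice-melts assumption holds.

T_f ≈ 47.3 °C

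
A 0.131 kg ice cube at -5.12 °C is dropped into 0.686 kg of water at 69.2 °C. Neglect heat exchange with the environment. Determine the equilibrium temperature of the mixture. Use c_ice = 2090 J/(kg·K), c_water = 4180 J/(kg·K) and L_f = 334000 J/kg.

Taking heat into each body as positive, Σ m c ΔT = 0:
ice -5.12→0 °C: 0.131×2090×5.12 = 1401.8
  latent heat to melt: 0.131×334000 = 43754
  meltwater 0→T: 0.131×4180×T = 547.58 T
  water cools: 0.686×4180×(T − 69.2) = 2867.5(T − 69.2)
3415.1 T = 198430 − 45156 = 153274
T ≈ 44.88 °C — above 0 °C, consistent with complete melting.

T_f ≈ 44.9 °C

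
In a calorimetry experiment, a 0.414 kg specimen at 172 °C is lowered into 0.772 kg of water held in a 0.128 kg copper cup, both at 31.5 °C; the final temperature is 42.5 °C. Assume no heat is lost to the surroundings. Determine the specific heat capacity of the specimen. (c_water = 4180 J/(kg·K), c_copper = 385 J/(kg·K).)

Setting the total heat transfer to zero:
0.414×c×(42.5 − 172) + 0.772×4180×(42.5 − 31.5) + 0.128×385×(42.5 − 31.5) = 0
-53.61 c = -36039
c = -36039/-53.61 ≈ 672.2 J/(kg·K)

c ≈ 672 J/(kg·K)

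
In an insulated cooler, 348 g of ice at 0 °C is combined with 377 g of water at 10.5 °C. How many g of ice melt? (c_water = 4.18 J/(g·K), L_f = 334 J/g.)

Heat available from the water dropping to 0 °C: 377·4.18·10.5 = 16547 J.
Melting all 348 g of ice would need 348·334 = 116232 J.
16547 J < 116232 J, so only part of the ice melts and the system sits at 0 °C.
m_melted·334 = 16547  ⇒  m_melted ≈ 49.54 g.

m_melted ≈ 49.5 g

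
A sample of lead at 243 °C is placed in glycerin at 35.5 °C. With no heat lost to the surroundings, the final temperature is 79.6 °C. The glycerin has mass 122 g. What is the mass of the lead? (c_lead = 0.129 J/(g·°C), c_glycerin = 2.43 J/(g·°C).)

m ≈ 620 g

Heat lost by the lead = heat gained by the glycerin:
m·0.129·(243 − 79.6) = 122·2.43·(79.6 − 35.5)
21.08 m = 13074  ⇒  m ≈ 620.2 g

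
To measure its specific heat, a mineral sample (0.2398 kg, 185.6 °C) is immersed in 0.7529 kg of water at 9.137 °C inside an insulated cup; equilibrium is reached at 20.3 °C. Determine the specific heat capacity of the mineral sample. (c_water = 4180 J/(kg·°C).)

c ≈ 886 J/(kg·°C)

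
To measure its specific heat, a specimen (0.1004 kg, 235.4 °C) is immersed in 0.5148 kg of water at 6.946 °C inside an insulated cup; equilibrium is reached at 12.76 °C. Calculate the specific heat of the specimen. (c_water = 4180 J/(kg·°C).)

c ≈ 560 J/(kg·°C)

m_s c (T_s − T_f) = m_water c_water (T_f − T_0):
0.1004·c·(235.4 − 12.76) = 0.5148·4180·(12.76 − 6.946)
22.35 c = 12511  ⇒  c ≈ 559.7 J/(kg·°C)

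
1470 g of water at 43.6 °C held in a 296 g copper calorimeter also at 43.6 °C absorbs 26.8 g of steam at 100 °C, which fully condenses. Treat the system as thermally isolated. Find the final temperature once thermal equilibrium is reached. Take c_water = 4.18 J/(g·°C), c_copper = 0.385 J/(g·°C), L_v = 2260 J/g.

Net heat exchanged in the isolated system is zero:
steam→water at 100 °C releases m L_v = 26.8·2260 = 60568; condensed water 100 °C→T: 112.02(T − 100); original water: 6144.6(T − 43.6); copper cup: 296·0.385·(T − 43.6) = 113.96(T − 43.6)
6370.6 T = 60568 + 11202 + 272873 = 344644
T ≈ 54.10 °C (< 100 °C, so full condensation is consistent).

T_f ≈ 54.1 °C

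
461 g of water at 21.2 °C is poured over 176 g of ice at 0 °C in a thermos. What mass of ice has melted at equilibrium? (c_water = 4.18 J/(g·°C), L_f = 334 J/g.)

Water can give up m c ΔT = 461·4.18·21.2 = 40852 J before reaching 0 °C.
Fully melting the ice requires m_ice L_f = 176·334 = 58784 J.
40852 J < 58784 J, so only part of the ice melts and the system sits at 0 °C.
Mass melted = 40852/334 ≈ 122.3 g.

m_melted ≈ 122 g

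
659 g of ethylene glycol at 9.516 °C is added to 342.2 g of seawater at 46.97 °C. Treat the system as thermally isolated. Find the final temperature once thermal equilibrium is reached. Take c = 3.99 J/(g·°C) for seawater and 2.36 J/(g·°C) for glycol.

Let T be the final temperature. ΣQ_i = 0:
342.2*3.99*(T − 46.97) + 659*2.36*(T − 9.516) = 0
2920.6 T = 78931
T ≈ 27.03 °C

T_f ≈ 27.0 °C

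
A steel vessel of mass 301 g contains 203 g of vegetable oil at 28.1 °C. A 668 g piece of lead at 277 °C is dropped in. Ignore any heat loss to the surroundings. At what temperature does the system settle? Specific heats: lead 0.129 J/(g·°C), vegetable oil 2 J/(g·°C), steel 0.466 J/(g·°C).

T_f ≈ 62.0 °C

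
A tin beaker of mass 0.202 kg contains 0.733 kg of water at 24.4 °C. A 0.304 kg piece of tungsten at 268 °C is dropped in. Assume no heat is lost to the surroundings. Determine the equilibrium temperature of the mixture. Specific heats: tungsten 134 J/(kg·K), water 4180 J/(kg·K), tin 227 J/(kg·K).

Heat gained plus heat lost sum to zero:
0.304*134*(T − 268) + 0.733*4180*(T − 24.4) + 0.202*227*(T − 24.4) = 0
40.74(T − 268) + 3063.9(T − 24.4) + 45.85(T − 24.4) = 0
(40.74 + 3063.9 + 45.85) T = 40.74*268 + 3063.9*24.4 + 45.85*24.4
T = 86796/3150.5 ≈ 27.55 °C

T_f ≈ 27.5 °C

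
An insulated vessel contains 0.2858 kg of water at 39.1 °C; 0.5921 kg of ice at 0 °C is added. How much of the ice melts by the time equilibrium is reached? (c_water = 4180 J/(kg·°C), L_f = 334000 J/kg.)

m_melted ≈ 0.14 kg

Heat available from the water dropping to 0 °C: 0.2858×4180×39.1 = 46711 J.
Melting all 0.5921 kg of ice would need 0.5921×334000 = 197761 J.
46711 J < 197761 J, so only part of the ice melts and the system sits at 0 °C.
m_melted×334000 = 46711  ⇒  m_melted ≈ 0.1399 kg.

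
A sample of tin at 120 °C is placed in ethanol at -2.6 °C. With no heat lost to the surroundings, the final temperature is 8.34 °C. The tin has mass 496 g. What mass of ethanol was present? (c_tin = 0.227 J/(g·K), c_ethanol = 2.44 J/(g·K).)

Energy conservation, ΣQ = 0:
496·0.227·(8.34 − 120) + m·2.44·(8.34 − (-2.6)) = 0
26.69 m = 12572
m = 12572/26.69 ≈ 471 g

m ≈ 471 g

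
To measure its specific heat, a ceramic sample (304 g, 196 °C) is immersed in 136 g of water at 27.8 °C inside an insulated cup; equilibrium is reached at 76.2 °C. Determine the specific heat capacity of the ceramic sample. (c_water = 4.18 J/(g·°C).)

c ≈ 0.755 J/(g·°C)

Taking heat into each body as positive, Σ m c ΔT = 0:
304·c·(76.2 − 196) + 136·4.18·(76.2 − 27.8) = 0
-36419 c = -27514
c = -27514/-36419 ≈ 0.7555 J/(g·°C)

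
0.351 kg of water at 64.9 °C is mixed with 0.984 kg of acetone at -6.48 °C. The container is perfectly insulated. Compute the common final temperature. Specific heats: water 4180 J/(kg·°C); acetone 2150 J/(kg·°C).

T_f ≈ 22.8 °C

Energy conservation, ΣQ = 0:
0.351·4180·(T − 64.9) + 0.984·2150·(T − (-6.48)) = 0
1467.2(T − 64.9) + 2115.6(T − (-6.48)) = 0
(1467.2 + 2115.6) T = 1467.2·64.9 + 2115.6·(-6.48)
T = 81511/3582.8 ≈ 22.75 °C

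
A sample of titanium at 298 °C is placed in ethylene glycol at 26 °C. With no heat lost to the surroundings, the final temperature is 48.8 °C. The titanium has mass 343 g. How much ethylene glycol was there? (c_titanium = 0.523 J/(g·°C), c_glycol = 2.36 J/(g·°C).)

m ≈ 831 g

Energy conservation, ΣQ = 0:
343·0.523·(48.8 − 298) + m·2.36·(48.8 − 26) = 0
53.81 m = 44704
m = 44704/53.81 ≈ 830.8 g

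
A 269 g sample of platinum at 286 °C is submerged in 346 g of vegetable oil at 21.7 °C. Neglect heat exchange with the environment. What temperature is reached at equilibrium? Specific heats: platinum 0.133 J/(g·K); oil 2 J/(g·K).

T_f ≈ 34.7 °C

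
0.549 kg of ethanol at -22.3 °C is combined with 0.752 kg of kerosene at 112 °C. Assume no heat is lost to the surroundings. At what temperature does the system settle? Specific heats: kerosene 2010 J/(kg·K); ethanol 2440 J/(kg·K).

T_f ≈ 48.9 °C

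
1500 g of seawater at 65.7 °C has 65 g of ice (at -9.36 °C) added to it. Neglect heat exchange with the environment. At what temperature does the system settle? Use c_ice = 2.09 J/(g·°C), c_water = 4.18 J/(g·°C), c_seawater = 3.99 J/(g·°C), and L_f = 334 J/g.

T_f ≈ 59.2 °C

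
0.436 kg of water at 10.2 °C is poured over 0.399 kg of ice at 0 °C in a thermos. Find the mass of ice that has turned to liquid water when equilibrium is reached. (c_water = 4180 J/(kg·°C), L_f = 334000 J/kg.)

Cooling the water to 0 °C releases 0.436·4180·10.2 = 18589 J.
Fully melting the ice requires m_ice L_f = 0.399·334000 = 133266 J.
That's not enough to melt it all — equilibrium is at 0 °C with ice remaining.
m_melt = 18589 / L_f = 0.05566 kg.

m_melted ≈ 0.0557 kg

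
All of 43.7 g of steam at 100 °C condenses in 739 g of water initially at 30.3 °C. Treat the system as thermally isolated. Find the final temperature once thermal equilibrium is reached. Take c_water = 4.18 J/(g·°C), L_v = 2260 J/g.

T_f ≈ 64.4 °C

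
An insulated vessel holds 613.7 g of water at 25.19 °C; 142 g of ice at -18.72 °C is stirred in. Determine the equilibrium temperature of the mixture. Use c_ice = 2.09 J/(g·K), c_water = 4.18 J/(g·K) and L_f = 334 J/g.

T_f ≈ 3.7 °C

Net heat exchanged in the isolated system is zero:
warm ice to 0 °C: 142×2.09×(0 − (-18.72)) = 5555.7
  fusion: m_ice L_f = 142×334 = 47428
  warm the meltwater: 593.56 T
  water cools: 613.7×4.18×(T − 25.19) = 2565.3(T − 25.19)
3158.8 T = 64619 − 52984 = 11635
T ≈ 3.68 °C — above 0 °C, consistent with complete melting.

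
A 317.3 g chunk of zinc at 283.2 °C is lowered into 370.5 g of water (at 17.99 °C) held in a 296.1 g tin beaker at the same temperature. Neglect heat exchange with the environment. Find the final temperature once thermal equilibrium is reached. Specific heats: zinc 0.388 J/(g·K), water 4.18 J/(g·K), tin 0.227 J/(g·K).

Let T be the final temperature. ΣQ_i = 0:
317.3*0.388*(T − 283.2) + 370.5*4.18*(T − 17.99) + 296.1*0.227*(T − 17.99) = 0
123.11(T − 283.2) + 1548.7(T − 17.99) + 67.21(T − 17.99) = 0
1739 T = 63936
T = 63936/1739 ≈ 36.77 °C

T_f ≈ 36.8 °C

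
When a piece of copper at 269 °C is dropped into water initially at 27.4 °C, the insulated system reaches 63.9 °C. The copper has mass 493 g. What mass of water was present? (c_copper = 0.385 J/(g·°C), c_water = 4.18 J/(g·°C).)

|Q_copper| = |Q_water|:
493×0.385×(269 − 63.9) = m×4.18×(63.9 − 27.4)
152.57 m = 38929  ⇒  m ≈ 255.2 g

m ≈ 255 g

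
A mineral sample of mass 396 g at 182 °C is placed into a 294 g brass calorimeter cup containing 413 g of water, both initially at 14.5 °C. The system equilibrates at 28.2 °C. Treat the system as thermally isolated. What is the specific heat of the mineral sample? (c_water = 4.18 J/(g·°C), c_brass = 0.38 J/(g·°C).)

c ≈ 0.413 J/(g·°C)

Setting the total heat transfer to zero:
396×c×(28.2 − 182) + 413×4.18×(28.2 − 14.5) + 294×0.38×(28.2 − 14.5) = 0
-60905 c = -25181
c = -25181/-60905 ≈ 0.4135 J/(g·°C)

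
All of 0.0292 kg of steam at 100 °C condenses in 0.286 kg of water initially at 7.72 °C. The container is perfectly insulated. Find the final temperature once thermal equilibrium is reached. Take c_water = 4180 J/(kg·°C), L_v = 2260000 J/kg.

T_f ≈ 66.4 °C

Conservation of energy gives ΣQ = 0:
condense steam: −0.0292×2260000 = −65992
  condensate cools 100→T: 0.0292×4180×(T − 100) = 122.06(T − 100)
  original water: 1195.5(T − 7.72)
1317.5 T = 65992 + 12206 + 9229.1 = 87427
T ≈ 66.36 °C, under the boiling point, so the assumption holds.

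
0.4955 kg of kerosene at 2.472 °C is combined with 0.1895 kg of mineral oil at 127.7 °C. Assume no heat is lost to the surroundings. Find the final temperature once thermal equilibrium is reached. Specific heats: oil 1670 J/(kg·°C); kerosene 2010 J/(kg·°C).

Heat lost by the oil equals heat gained by the kerosene:
0.1895*1670*(127.7 − T) = 0.4955*2010*(T − 2.472)
316.46(127.7 − T) = 995.96(T − 2.472)
1312.4 T = 42875  ⇒  T ≈ 32.67 °C

T_f ≈ 32.7 °C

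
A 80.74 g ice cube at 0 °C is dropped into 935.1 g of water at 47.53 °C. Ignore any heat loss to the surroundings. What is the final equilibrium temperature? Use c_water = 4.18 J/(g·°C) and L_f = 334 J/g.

Energy balance with sensible and latent terms:
latent heat to melt: 80.74×334 = 26967; meltwater 0→T: 80.74×4.18×T = 337.49 T; water cools: 935.1×4.18×(T − 47.53) = 3908.7(T − 47.53)
4246.2 T = 185781 − 26967 = 158814
T ≈ 37.40 °C (positive, so assuming full melt was valid).

T_f ≈ 37.4 °C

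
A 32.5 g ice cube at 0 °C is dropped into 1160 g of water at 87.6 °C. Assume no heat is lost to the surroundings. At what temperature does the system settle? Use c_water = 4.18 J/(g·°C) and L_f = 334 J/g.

Energy balance with sensible and latent terms:
latent heat to melt: 32.5×334 = 10855; meltwater 0→T: 32.5×4.18×T = 135.85 T; water: 4848.8(T − 87.6)
4984.6 T = 424755 − 10855 = 413900
T ≈ 83.03 °C — above 0 °C, consistent with complete melting.

T_f ≈ 83.0 °C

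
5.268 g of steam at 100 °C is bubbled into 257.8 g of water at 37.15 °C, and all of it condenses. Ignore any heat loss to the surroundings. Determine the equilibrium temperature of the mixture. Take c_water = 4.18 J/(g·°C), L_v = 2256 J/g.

Taking heat into each body as positive, Σ m c ΔT = 0:
steam→water at 100 °C releases m L_v = 5.268·2256 = 11885
  condensate cools 100→T: 5.268·4.18·(T − 100) = 22.02(T − 100)
  water warms: 257.8·4.18·(T − 37.15) = 1077.6(T − 37.15)
1099.6 T = 11885 + 2202 + 40033 = 54120
T ≈ 49.22 °C, under the boiling point, so the assumption holds.

T_f ≈ 49.2 °C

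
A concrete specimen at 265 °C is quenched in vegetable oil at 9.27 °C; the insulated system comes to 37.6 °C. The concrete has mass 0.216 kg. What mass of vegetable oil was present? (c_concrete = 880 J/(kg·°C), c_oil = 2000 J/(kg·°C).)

m ≈ 0.763 kg

Heat lost by the concrete = heat gained by the oil:
0.216·880·(265 − 37.6) = m·2000·(37.6 − 9.27)
56660 m = 43224  ⇒  m ≈ 0.7629 kg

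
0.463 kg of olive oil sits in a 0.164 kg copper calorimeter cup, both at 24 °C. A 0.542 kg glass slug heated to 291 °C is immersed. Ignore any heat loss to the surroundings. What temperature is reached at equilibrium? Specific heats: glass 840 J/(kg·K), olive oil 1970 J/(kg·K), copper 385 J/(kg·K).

T_f ≈ 109.0 °C

Taking heat into each body as positive, Σ m c ΔT = 0:
0.542·840·(T − 291) + 0.463·1970·(T − 24) + 0.164·385·(T − 24) = 0
455.28(T − 291) + 912.11(T − 24) + 63.14(T − 24) = 0
(455.28 + 912.11 + 63.14) T = 455.28·291 + 912.11·24 + 63.14·24
T = 155892 / 1430.5 = 109 °C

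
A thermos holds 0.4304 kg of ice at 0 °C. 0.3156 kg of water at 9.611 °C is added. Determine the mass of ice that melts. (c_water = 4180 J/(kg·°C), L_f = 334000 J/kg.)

Water can give up m c ΔT = 0.3156×4180×9.611 = 12679 J before reaching 0 °C.
To melt every bit of ice: 0.4304×334000 = 143754 J.
That's not enough to melt it all — equilibrium is at 0 °C with ice remaining.
Mass melted = 12679/334000 ≈ 0.03796 kg.

m_melted ≈ 0.038 kg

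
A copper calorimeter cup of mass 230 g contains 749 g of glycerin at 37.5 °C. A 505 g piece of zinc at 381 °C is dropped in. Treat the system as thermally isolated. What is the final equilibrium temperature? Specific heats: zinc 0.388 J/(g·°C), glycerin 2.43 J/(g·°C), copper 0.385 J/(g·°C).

T_f ≈ 69.5 °C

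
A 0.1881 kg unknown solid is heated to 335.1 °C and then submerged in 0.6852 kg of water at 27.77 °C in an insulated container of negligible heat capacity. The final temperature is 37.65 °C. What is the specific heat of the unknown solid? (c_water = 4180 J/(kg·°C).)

c ≈ 506 J/(kg·°C)

Conservation of energy gives ΣQ = 0:
0.1881×c×(37.65 − 335.1) + 0.6852×4180×(37.65 − 27.77) = 0
-55.95 c = -28298
c = -28298/-55.95 ≈ 505.8 J/(kg·°C)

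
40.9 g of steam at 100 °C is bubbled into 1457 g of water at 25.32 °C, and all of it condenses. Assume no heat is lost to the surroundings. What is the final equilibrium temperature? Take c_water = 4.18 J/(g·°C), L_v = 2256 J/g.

Energy balance with sensible and latent terms:
latent heat released on condensation: 40.9·2256 = 92270
  condensate cools 100→T: 40.9·4.18·(T − 100) = 170.96(T − 100)
  water warms: 1457·4.18·(T − 25.32) = 6090.3(T − 25.32)
6261.2 T = 92270 + 17096 + 154205 = 263572
T ≈ 42.10 °C, under the boiling point, so the assumption holds.

T_f ≈ 42.1 °C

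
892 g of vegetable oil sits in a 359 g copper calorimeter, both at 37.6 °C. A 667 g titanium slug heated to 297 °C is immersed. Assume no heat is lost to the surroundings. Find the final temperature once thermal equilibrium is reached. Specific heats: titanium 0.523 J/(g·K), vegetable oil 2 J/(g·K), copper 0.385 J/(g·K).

T_f ≈ 77.4 °C

Energy conservation, ΣQ = 0:
667*0.523*(T − 297) + 892*2*(T − 37.6) + 359*0.385*(T − 37.6) = 0
(348.84 + 1784 + 138.22) T = 348.84*297 + 1784*37.6 + 138.22*37.6
T = 175881 / 2271.1 = 77.4 °C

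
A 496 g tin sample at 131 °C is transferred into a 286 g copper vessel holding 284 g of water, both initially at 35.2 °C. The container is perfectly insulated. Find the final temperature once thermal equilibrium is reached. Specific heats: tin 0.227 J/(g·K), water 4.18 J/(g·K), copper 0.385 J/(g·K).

Net heat exchanged in the isolated system is zero:
496·0.227·(T − 131) + 284·4.18·(T − 35.2) + 286·0.385·(T − 35.2) = 0
(112.59 + 1187.1 + 110.11) T = 112.59·131 + 1187.1·35.2 + 110.11·35.2
T ≈ 42.85 °C

T_f ≈ 42.9 °C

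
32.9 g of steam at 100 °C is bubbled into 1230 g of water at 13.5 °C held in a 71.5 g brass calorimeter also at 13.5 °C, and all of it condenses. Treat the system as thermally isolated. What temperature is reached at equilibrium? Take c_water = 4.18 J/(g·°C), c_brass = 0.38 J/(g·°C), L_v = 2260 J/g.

T_f ≈ 29.8 °C

Taking heat into each body as positive, Σ m c ΔT = 0:
latent heat released on condensation: 32.9×2260 = 74354; condensate cools 100→T: 32.9×4.18×(T − 100) = 137.52(T − 100); original water: 5141.4(T − 13.5); cup: 27.17(T − 13.5)
5306.1 T = 74354 + 13752 + 69776 = 157882
T ≈ 29.75 °C, under the boiling point, so the assumption holds.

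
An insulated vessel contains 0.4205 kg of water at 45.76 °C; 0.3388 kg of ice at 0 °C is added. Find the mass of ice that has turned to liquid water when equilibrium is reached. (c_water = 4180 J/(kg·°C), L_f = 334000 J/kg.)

Heat available from the water dropping to 0 °C: 0.4205·4180·45.76 = 80432 J.
To melt every bit of ice: 0.3388·334000 = 113159 J.
That's not enough to melt it all — equilibrium is at 0 °C with ice remaining.
Mass melted = 80432/334000 ≈ 0.2408 kg.

m_melted ≈ 0.241 kg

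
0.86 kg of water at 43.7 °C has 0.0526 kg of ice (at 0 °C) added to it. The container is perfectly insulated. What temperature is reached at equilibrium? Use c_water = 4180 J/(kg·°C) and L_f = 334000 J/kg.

T_f ≈ 36.6 °C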